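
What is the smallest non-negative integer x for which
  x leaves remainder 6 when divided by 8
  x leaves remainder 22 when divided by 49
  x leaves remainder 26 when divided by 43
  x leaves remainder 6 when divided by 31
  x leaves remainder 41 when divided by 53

20655678

From x ≡ 6 (mod 8) write x = 6 + 8t. Substituting into x ≡ 22 (mod 49) gives 8t ≡ 16 (mod 49), and since 8⁻¹ ≡ 43 (mod 49), t ≡ 2. Hence x ≡ 6 + 8·2 = 22 (mod 392).
From x ≡ 22 (mod 392) write x = 22 + 392t. Substituting into x ≡ 26 (mod 43) gives 392t ≡ 4 (mod 43), and since 5⁻¹ ≡ 26 (mod 43), t ≡ 18. Hence x ≡ 22 + 392·18 = 7078 (mod 16856).
From x ≡ 7078 (mod 16856) write x = 7078 + 16856t. Substituting into x ≡ 6 (mod 31) gives 16856t ≡ 27 (mod 31), and since 23⁻¹ ≡ 27 (mod 31), t ≡ 16. Hence x ≡ 7078 + 16856·16 = 276774 (mod 522536).
From x ≡ 276774 (mod 522536) write x = 276774 + 522536t. Substituting into x ≡ 41 (mod 53) gives 522536t ≡ 33 (mod 53), and since 9⁻¹ ≡ 6 (mod 53), t ≡ 39. Hence x ≡ 276774 + 522536·39 = 20655678 (mod 27694408).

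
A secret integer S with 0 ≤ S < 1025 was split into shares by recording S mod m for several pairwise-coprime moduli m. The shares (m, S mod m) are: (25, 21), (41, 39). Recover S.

Combine the congruences pairwise.
From S ≡ 21 (mod 25) write S = 21 + 25t. Substituting into S ≡ 39 (mod 41) gives 25t ≡ 18 (mod 41), and since 25⁻¹ ≡ 23 (mod 41), t ≡ 4. Hence S ≡ 21 + 25·4 = 121 (mod 1025).

121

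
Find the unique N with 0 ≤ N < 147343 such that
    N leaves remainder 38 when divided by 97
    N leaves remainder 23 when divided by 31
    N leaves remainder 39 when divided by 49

9447

The moduli are pairwise coprime; M = 97·31·49 = 147343.
M/97 = 1519; 1519 ≡ 64 (mod 97); 64·47 ≡ 1, so inverse 47.
M/31 = 4753; 4753 ≡ 10 (mod 31); 10·28 ≡ 1, so inverse 28.
M/49 = 3007; 3007 ≡ 18 (mod 49); 18·30 ≡ 1, so inverse 30.
N ≡ 38·1519·47 + 23·4753·28 + 39·3007·30 = 9292056.
9292056 mod 147343 = 9447.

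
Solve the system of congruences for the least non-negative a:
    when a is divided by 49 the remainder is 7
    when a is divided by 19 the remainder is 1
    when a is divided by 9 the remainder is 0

8190

Combine the congruences pairwise.
From a ≡ 7 (mod 49) write a = 7 + 49t. Substituting into a ≡ 1 (mod 19) gives 49t ≡ 13 (mod 19), and since 11⁻¹ ≡ 7 (mod 19), t ≡ 15. Hence a ≡ 7 + 49·15 = 742 (mod 931).
From a ≡ 742 (mod 931) write a = 742 + 931t. Substituting into a ≡ 0 (mod 9) gives 931t ≡ 5 (mod 9), and since 4⁻¹ ≡ 7 (mod 9), t ≡ 8. Hence a ≡ 742 + 931·8 = 8190 (mod 8379).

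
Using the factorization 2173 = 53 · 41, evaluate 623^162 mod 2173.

1212

Mod 53: 623 ≡ 40; by Fermat, exponent reduces to 162 mod 52 = 6; 40^6 ≡ 46 (mod 53).
Mod 41: 623 ≡ 8; by Fermat, exponent reduces to 162 mod 40 = 2; 8^2 ≡ 23 (mod 41).
Combine by CRT: x ≡ 46 (mod 53), x ≡ 23 (mod 41) ⇒ x ≡ 1212 (mod 2173).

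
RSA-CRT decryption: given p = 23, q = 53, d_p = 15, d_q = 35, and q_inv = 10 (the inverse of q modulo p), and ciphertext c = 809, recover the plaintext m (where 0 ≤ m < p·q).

m₁ = c^(d_p) mod p: c ≡ 4 (mod 23), and 4^15 mod 23 = 3.
m₂ = c^(d_q) mod q: c ≡ 14 (mod 53), and 14^35 mod 53 = 32.
h = q_inv·(m₁ − m₂) mod p = 10·(3 − 32) mod 23 = 9.
m = m₂ + h·q = 32 + 9·53 = 509.

509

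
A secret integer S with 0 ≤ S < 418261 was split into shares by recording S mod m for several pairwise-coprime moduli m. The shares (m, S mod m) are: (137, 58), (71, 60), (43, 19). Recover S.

The moduli are pairwise coprime; N = 137·71·43 = 418261.
N/137 = 3053; 3053 ≡ 39 (mod 137); 39·130 ≡ 1, so inverse 130.
N/71 = 5891; 5891 ≡ 69 (mod 71); 69·35 ≡ 1, so inverse 35.
N/43 = 9727; 9727 ≡ 9 (mod 43); 9·24 ≡ 1, so inverse 24.
S ≡ 58·3053·130 + 60·5891·35 + 19·9727·24 = 39826232.
39826232 mod 418261 = 91437.

91437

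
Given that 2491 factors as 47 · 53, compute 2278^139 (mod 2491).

Mod 47: 2278 ≡ 22; by Fermat, exponent reduces to 139 mod 46 = 1; 22^1 ≡ 22 (mod 47).
Mod 53: 2278 ≡ 52; by Fermat, exponent reduces to 139 mod 52 = 35; 52^35 ≡ 52 (mod 53).
Combine by CRT: x ≡ 22 (mod 47), x ≡ 52 (mod 53) ⇒ x ≡ 2278 (mod 2491).

2278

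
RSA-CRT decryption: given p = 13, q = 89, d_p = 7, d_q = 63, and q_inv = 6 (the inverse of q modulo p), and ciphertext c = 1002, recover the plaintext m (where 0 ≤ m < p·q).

m₁ = c^(d_p) mod p: c ≡ 1 (mod 13), and 1^7 mod 13 = 1.
m₂ = c^(d_q) mod q: c ≡ 23 (mod 89), and 23^63 mod 89 = 15.
h = q_inv·(m₁ − m₂) mod p = 6·(1 − 15) mod 13 = 7.
m = m₂ + h·q = 15 + 7·89 = 638.

638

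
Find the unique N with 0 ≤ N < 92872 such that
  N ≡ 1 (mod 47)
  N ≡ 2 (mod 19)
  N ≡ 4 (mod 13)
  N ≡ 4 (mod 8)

4372

The moduli are pairwise coprime; M = 47·19·13·8 = 92872.
M/47 = 1976; 1976 ≡ 2 (mod 47); 2·24 ≡ 1, so inverse 24.
M/19 = 4888; 4888 ≡ 5 (mod 19); 5·4 ≡ 1, so inverse 4.
M/13 = 7144; 7144 ≡ 7 (mod 13); 7·2 ≡ 1, so inverse 2.
M/8 = 11609; 11609 ≡ 1 (mod 8), inverse 1.
N ≡ 1·1976·24 + 2·4888·4 + 4·7144·2 + 4·11609·1 = 190116.
190116 mod 92872 = 4372.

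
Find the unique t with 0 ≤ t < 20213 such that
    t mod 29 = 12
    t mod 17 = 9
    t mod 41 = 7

Combine the congruences pairwise.
From t ≡ 12 (mod 29) write t = 12 + 29s. Substituting into t ≡ 9 (mod 17) gives 29s ≡ 14 (mod 17), and since 12⁻¹ ≡ 10 (mod 17), s ≡ 4. Hence t ≡ 12 + 29·4 = 128 (mod 493).
From t ≡ 128 (mod 493) write t = 128 + 493s. Substituting into t ≡ 7 (mod 41) gives 493s ≡ 2 (mod 41), and since 1⁻¹ ≡ 1 (mod 41), s ≡ 2. Hence t ≡ 128 + 493·2 = 1114 (mod 20213).

1114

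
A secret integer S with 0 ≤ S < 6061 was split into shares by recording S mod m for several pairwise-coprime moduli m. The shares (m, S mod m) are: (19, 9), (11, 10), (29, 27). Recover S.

The moduli are pairwise coprime; N = 19·11·29 = 6061.
N/19 = 319; 319 ≡ 15 (mod 19); 15·14 ≡ 1, so inverse 14.
N/11 = 551; 551 ≡ 1 (mod 11), inverse 1.
N/29 = 209; 209 ≡ 6 (mod 29); 6·5 ≡ 1, so inverse 5.
S ≡ 9·319·14 + 10·551·1 + 27·209·5 = 73919.
73919 mod 6061 = 1187.

1187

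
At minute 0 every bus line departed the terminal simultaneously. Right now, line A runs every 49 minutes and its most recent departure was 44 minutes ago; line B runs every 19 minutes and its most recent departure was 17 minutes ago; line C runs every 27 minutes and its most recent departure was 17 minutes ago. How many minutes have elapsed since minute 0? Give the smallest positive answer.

The moduli are pairwise coprime; N = 49·19·27 = 25137.
N/49 = 513; 513 ≡ 23 (mod 49); 23·32 ≡ 1, so inverse 32.
N/19 = 1323; 1323 ≡ 12 (mod 19); 12·8 ≡ 1, so inverse 8.
N/27 = 931; 931 ≡ 13 (mod 27); 13·25 ≡ 1, so inverse 25.
t ≡ 44·513·32 + 17·1323·8 + 17·931·25 = 1297907.
1297907 mod 25137 = 15920.

15920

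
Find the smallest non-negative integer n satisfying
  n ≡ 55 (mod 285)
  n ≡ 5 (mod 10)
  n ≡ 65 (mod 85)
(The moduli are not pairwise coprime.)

Combine the congruences pairwise.
gcd(285, 10) = 5 and 5 | (5 − 55), so the pair is consistent; merging gives n ≡ 55 (mod 570), where 570 = lcm(285, 10).
gcd(570, 85) = 5 and 5 | (65 − 55), so the pair is consistent; merging gives n ≡ 1765 (mod 9690), where 9690 = lcm(570, 85).
The solution is unique modulo lcm(285, 10, 85) = 9690.

1765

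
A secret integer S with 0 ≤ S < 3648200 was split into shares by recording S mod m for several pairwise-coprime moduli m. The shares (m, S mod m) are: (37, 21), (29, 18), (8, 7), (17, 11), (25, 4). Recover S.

The moduli are pairwise coprime; N = 37·29·8·17·25 = 3648200.
N/37 = 98600; 98600 ≡ 32 (mod 37); 32·22 ≡ 1, so inverse 22.
N/29 = 125800; 125800 ≡ 27 (mod 29); 27·14 ≡ 1, so inverse 14.
N/8 = 456025; 456025 ≡ 1 (mod 8), inverse 1.
N/17 = 214600; 214600 ≡ 9 (mod 17); 9·2 ≡ 1, so inverse 2.
N/25 = 145928; 145928 ≡ 3 (mod 25); 3·17 ≡ 1, so inverse 17.
S ≡ 21·98600·22 + 18·125800·14 + 7·456025·1 + 11·214600·2 + 4·145928·17 = 95091279.
95091279 mod 3648200 = 238079.

238079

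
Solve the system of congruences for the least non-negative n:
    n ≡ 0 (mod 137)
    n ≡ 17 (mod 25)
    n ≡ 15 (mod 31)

The moduli are pairwise coprime; M = 137·25·31 = 106175.
M/137 = 775; 775 ≡ 90 (mod 137); 90·102 ≡ 1, so inverse 102.
M/25 = 4247; 4247 ≡ 22 (mod 25); 22·8 ≡ 1, so inverse 8.
M/31 = 3425; 3425 ≡ 15 (mod 31); 15·29 ≡ 1, so inverse 29.
n ≡ 0·775·102 + 17·4247·8 + 15·3425·29 = 2067467.
2067467 mod 106175 = 50142.

50142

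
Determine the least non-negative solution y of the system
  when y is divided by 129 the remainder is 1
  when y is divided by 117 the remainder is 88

2194

gcd(129, 117) = 3 and 3 | (88 − 1), so the pair is consistent; merging gives y ≡ 2194 (mod 5031), where 5031 = lcm(129, 117).
The solution is unique modulo lcm(129, 117) = 5031.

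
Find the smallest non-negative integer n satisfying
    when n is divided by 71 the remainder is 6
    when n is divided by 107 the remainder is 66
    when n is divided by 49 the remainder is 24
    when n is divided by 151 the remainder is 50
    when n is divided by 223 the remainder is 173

4362268193

The moduli are pairwise coprime; M = 71·107·49·151·223 = 12534875269.
M/71 = 176547539; 176547539 ≡ 4 (mod 71); 4·18 ≡ 1, so inverse 18.
M/107 = 117148367; 117148367 ≡ 59 (mod 107); 59·78 ≡ 1, so inverse 78.
M/49 = 255813781; 255813781 ≡ 20 (mod 49); 20·27 ≡ 1, so inverse 27.
M/151 = 83012419; 83012419 ≡ 18 (mod 151); 18·42 ≡ 1, so inverse 42.
M/223 = 56210203; 56210203 ≡ 154 (mod 223); 154·42 ≡ 1, so inverse 42.
n ≡ 6·176547539·18 + 66·117148367·78 + 24·255813781·27 + 50·83012419·42 + 173·56210203·42 = 1370663672514.
1370663672514 mod 12534875269 = 4362268193.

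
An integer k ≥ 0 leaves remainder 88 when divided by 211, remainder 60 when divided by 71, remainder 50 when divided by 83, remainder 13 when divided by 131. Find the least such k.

The moduli are pairwise coprime; N = 211·71·83·131 = 162888413.
N/211 = 771983; 771983 ≡ 145 (mod 211); 145·195 ≡ 1, so inverse 195.
N/71 = 2294203; 2294203 ≡ 51 (mod 71); 51·39 ≡ 1, so inverse 39.
N/83 = 1962511; 1962511 ≡ 59 (mod 83); 59·38 ≡ 1, so inverse 38.
N/131 = 1243423; 1243423 ≡ 102 (mod 131); 102·9 ≡ 1, so inverse 9.
k ≡ 88·771983·195 + 60·2294203·39 + 50·1962511·38 + 13·1243423·9 = 22489914691.
22489914691 mod 162888413 = 11313697.

11313697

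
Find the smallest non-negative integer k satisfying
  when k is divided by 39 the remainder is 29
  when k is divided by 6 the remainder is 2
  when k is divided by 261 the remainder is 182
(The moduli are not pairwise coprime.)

gcd(39, 6) = 3 and 3 | (2 − 29), so the pair is consistent; merging gives k ≡ 68 (mod 78), where 78 = lcm(39, 6).
gcd(78, 261) = 3 and 3 | (182 − 68), so the pair is consistent; merging gives k ≡ 4358 (mod 6786), where 6786 = lcm(78, 261).
The solution is unique modulo lcm(39, 6, 261) = 6786.

4358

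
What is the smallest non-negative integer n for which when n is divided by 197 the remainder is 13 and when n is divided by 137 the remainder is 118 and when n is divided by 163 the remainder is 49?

2193214

From n ≡ 13 (mod 197) write n = 13 + 197t. Substituting into n ≡ 118 (mod 137) gives 197t ≡ 105 (mod 137), and since 60⁻¹ ≡ 16 (mod 137), t ≡ 36. Hence n ≡ 13 + 197·36 = 7105 (mod 26989).
From n ≡ 7105 (mod 26989) write n = 7105 + 26989t. Substituting into n ≡ 49 (mod 163) gives 26989t ≡ 116 (mod 163), and since 94⁻¹ ≡ 137 (mod 163), t ≡ 81. Hence n ≡ 7105 + 26989·81 = 2193214 (mod 4399207).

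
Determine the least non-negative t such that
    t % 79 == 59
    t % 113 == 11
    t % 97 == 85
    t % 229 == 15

The moduli are pairwise coprime; N = 79·113·97·229 = 198295451.
N/79 = 2510069; 2510069 ≡ 2 (mod 79); 2·40 ≡ 1, so inverse 40.
N/113 = 1754827; 1754827 ≡ 50 (mod 113); 50·52 ≡ 1, so inverse 52.
N/97 = 2044283; 2044283 ≡ 8 (mod 97); 8·85 ≡ 1, so inverse 85.
N/229 = 865919; 865919 ≡ 70 (mod 229); 70·36 ≡ 1, so inverse 36.
t ≡ 59·2510069·40 + 11·1754827·52 + 85·2044283·85 + 15·865919·36 = 22165064819.
22165064819 mod 198295451 = 154269758.

154269758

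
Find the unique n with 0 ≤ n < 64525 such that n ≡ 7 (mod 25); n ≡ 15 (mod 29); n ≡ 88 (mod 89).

42007

The moduli are pairwise coprime; M = 25·29·89 = 64525.
M/25 = 2581; 2581 ≡ 6 (mod 25); 6·21 ≡ 1, so inverse 21.
M/29 = 2225; 2225 ≡ 21 (mod 29); 21·18 ≡ 1, so inverse 18.
M/89 = 725; 725 ≡ 13 (mod 89); 13·48 ≡ 1, so inverse 48.
n ≡ 7·2581·21 + 15·2225·18 + 88·725·48 = 4042557.
4042557 mod 64525 = 42007.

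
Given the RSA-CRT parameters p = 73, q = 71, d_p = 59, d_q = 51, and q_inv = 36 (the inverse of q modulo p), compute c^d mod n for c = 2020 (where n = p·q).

3580

m₁ = c^(d_p) mod p: c ≡ 49 (mod 73), and 49^59 mod 73 = 3.
m₂ = c^(d_q) mod q: c ≡ 32 (mod 71), and 32^51 mod 71 = 30.
h = q_inv·(m₁ − m₂) mod p = 36·(3 − 30) mod 73 = 50.
m = m₂ + h·q = 30 + 50·71 = 3580.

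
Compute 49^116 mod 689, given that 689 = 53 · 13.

490

Mod 53: 49 ≡ 49; by Fermat, exponent reduces to 116 mod 52 = 12; 49^12 ≡ 13 (mod 53).
Mod 13: 49 ≡ 10; by Fermat, exponent reduces to 116 mod 12 = 8; 10^8 ≡ 9 (mod 13).
Combine by CRT: x ≡ 13 (mod 53), x ≡ 9 (mod 13) ⇒ x ≡ 490 (mod 689).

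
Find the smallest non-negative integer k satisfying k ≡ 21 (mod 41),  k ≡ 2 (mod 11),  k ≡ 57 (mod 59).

7196

From k ≡ 21 (mod 41) write k = 21 + 41t. Substituting into k ≡ 2 (mod 11) gives 41t ≡ 3 (mod 11), and since 8⁻¹ ≡ 7 (mod 11), t ≡ 10. Hence k ≡ 21 + 41·10 = 431 (mod 451).
From k ≡ 431 (mod 451) write k = 431 + 451t. Substituting into k ≡ 57 (mod 59) gives 451t ≡ 39 (mod 59), and since 38⁻¹ ≡ 14 (mod 59), t ≡ 15. Hence k ≡ 431 + 451·15 = 7196 (mod 26609).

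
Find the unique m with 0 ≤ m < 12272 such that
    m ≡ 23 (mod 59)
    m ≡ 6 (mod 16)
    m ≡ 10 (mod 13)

790

The moduli are pairwise coprime; N = 59·16·13 = 12272.
N/59 = 208; 208 ≡ 31 (mod 59); 31·40 ≡ 1, so inverse 40.
N/16 = 767; 767 ≡ 15 (mod 16); 15·15 ≡ 1, so inverse 15.
N/13 = 944; 944 ≡ 8 (mod 13); 8·5 ≡ 1, so inverse 5.
m ≡ 23·208·40 + 6·767·15 + 10·944·5 = 307590.
307590 mod 12272 = 790.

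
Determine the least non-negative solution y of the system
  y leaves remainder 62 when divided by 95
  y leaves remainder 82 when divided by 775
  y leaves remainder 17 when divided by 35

33407

Combine the congruences pairwise.
gcd(95, 775) = 5 and 5 | (82 − 62), so the pair is consistent; merging gives y ≡ 3957 (mod 14725), where 14725 = lcm(95, 775).
gcd(14725, 35) = 5 and 5 | (17 − 3957), so the pair is consistent; merging gives y ≡ 33407 (mod 103075), where 103075 = lcm(14725, 35).
The solution is unique modulo lcm(95, 775, 35) = 103075.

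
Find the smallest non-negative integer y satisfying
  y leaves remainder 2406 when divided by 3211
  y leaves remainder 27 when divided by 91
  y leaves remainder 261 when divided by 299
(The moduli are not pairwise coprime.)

gcd(3211, 91) = 13 and 13 | (27 − 2406), so the pair is consistent; merging gives y ≡ 12039 (mod 22477), where 22477 = lcm(3211, 91).
gcd(22477, 299) = 13 and 13 | (261 − 12039), so the pair is consistent; merging gives y ≡ 349194 (mod 516971), where 516971 = lcm(22477, 299).
The solution is unique modulo lcm(3211, 91, 299) = 516971.

349194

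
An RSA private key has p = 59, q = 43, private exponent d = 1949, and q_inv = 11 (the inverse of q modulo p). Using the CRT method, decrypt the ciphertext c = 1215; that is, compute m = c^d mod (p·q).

d_p = d mod (p−1) = 1949 mod 58 = 35; d_q = d mod (q−1) = 17.
m₁ = c^(d_p) mod p: c ≡ 35 (mod 59), and 35^35 mod 59 = 29.
m₂ = c^(d_q) mod q: c ≡ 11 (mod 43), and 11^17 mod 43 = 41.
h = q_inv·(m₁ − m₂) mod p = 11·(29 − 41) mod 59 = 45.
m = m₂ + h·q = 41 + 45·43 = 1976.

1976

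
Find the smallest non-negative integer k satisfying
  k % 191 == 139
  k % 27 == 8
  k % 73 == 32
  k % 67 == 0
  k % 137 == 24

2884527215

Combine the congruences pairwise.
From k ≡ 139 (mod 191) write k = 139 + 191t. Substituting into k ≡ 8 (mod 27) gives 191t ≡ 4 (mod 27), and since 2⁻¹ ≡ 14 (mod 27), t ≡ 2. Hence k ≡ 139 + 191·2 = 521 (mod 5157).
From k ≡ 521 (mod 5157) write k = 521 + 5157t. Substituting into k ≡ 32 (mod 73) gives 5157t ≡ 22 (mod 73), and since 47⁻¹ ≡ 14 (mod 73), t ≡ 16. Hence k ≡ 521 + 5157·16 = 83033 (mod 376461).
From k ≡ 83033 (mod 376461) write k = 83033 + 376461t. Substituting into k ≡ 0 (mod 67) gives 376461t ≡ 47 (mod 67), and since 55⁻¹ ≡ 39 (mod 67), t ≡ 24. Hence k ≡ 83033 + 376461·24 = 9118097 (mod 25222887).
From k ≡ 9118097 (mod 25222887) write k = 9118097 + 25222887t. Substituting into k ≡ 24 (mod 137) gives 25222887t ≡ 99 (mod 137), and since 91⁻¹ ≡ 134 (mod 137), t ≡ 114. Hence k ≡ 9118097 + 25222887·114 = 2884527215 (mod 3455535519).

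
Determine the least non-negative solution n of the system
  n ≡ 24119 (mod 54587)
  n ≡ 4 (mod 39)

Combine the congruences pairwise.
gcd(54587, 39) = 13 and 13 | (4 − 24119), so the pair is consistent; merging gives n ≡ 78706 (mod 163761), where 163761 = lcm(54587, 39).
The solution is unique modulo lcm(54587, 39) = 163761.

78706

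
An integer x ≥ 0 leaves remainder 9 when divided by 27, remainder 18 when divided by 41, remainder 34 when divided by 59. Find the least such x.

23634

The moduli are pairwise coprime; N = 27·41·59 = 65313.
N/27 = 2419; 2419 ≡ 16 (mod 27); 16·22 ≡ 1, so inverse 22.
N/41 = 1593; 1593 ≡ 35 (mod 41); 35·34 ≡ 1, so inverse 34.
N/59 = 1107; 1107 ≡ 45 (mod 59); 45·21 ≡ 1, so inverse 21.
x ≡ 9·2419·22 + 18·1593·34 + 34·1107·21 = 2244276.
2244276 mod 65313 = 23634.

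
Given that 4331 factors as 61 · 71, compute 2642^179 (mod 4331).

Mod 61: 2642 ≡ 19; by Fermat, exponent reduces to 179 mod 60 = 59; 19^59 ≡ 45 (mod 61).
Mod 71: 2642 ≡ 15; by Fermat, exponent reduces to 179 mod 70 = 39; 15^39 ≡ 2 (mod 71).
Combine by CRT: x ≡ 45 (mod 61), x ≡ 2 (mod 71) ⇒ x ≡ 3339 (mod 4331).

3339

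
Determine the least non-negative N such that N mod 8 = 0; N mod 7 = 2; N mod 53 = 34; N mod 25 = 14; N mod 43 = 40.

1882064

The moduli are pairwise coprime; M = 8·7·53·25·43 = 3190600.
M/8 = 398825; 398825 ≡ 1 (mod 8), inverse 1.
M/7 = 455800; 455800 ≡ 2 (mod 7); 2·4 ≡ 1, so inverse 4.
M/53 = 60200; 60200 ≡ 45 (mod 53); 45·33 ≡ 1, so inverse 33.
M/25 = 127624; 127624 ≡ 24 (mod 25); 24·24 ≡ 1, so inverse 24.
M/43 = 74200; 74200 ≡ 25 (mod 43); 25·31 ≡ 1, so inverse 31.
N ≡ 0·398825·1 + 2·455800·4 + 34·60200·33 + 14·127624·24 + 40·74200·31 = 206080464.
206080464 mod 3190600 = 1882064.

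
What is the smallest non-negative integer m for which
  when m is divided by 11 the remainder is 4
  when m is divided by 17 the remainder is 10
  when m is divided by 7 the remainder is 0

Combine the congruences pairwise.
From m ≡ 4 (mod 11) write m = 4 + 11t. Substituting into m ≡ 10 (mod 17) gives 11t ≡ 6 (mod 17), and since 11⁻¹ ≡ 14 (mod 17), t ≡ 16. Hence m ≡ 4 + 11·16 = 180 (mod 187).
From m ≡ 180 (mod 187) write m = 180 + 187t. Substituting into m ≡ 0 (mod 7) gives 187t ≡ 2 (mod 7), and since 5⁻¹ ≡ 3 (mod 7), t ≡ 6. Hence m ≡ 180 + 187·6 = 1302 (mod 1309).

1302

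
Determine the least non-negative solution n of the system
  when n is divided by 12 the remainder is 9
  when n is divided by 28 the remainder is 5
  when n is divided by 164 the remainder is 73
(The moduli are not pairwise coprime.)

1713

gcd(12, 28) = 4 and 4 | (5 − 9), so the pair is consistent; merging gives n ≡ 33 (mod 84), where 84 = lcm(12, 28).
gcd(84, 164) = 4 and 4 | (73 − 33), so the pair is consistent; merging gives n ≡ 1713 (mod 3444), where 3444 = lcm(84, 164).
The solution is unique modulo lcm(12, 28, 164) = 3444.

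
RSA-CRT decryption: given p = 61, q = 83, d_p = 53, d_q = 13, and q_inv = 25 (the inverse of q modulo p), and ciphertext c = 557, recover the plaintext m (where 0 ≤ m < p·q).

3148

m₁ = c^(d_p) mod p: c ≡ 8 (mod 61), and 8^53 mod 61 = 37.
m₂ = c^(d_q) mod q: c ≡ 59 (mod 83), and 59^13 mod 83 = 77.
h = q_inv·(m₁ − m₂) mod p = 25·(37 − 77) mod 61 = 37.
m = m₂ + h·q = 77 + 37·83 = 3148.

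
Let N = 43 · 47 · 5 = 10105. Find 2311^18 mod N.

21

Mod 43: 2311 ≡ 32; 32^18 ≡ 21 (mod 43).
Mod 47: 2311 ≡ 8; 8^18 ≡ 21 (mod 47).
Mod 5: 2311 ≡ 1; by Fermat, exponent reduces to 18 mod 4 = 2; 1^2 ≡ 1 (mod 5).
Combine by CRT: x ≡ 21 (mod 43), x ≡ 21 (mod 47), x ≡ 1 (mod 5) ⇒ x ≡ 21 (mod 10105).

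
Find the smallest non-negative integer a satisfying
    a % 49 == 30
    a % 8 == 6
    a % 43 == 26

The moduli are pairwise coprime; N = 49·8·43 = 16856.
N/49 = 344; 344 ≡ 1 (mod 49), inverse 1.
N/8 = 2107; 2107 ≡ 3 (mod 8); 3·3 ≡ 1, so inverse 3.
N/43 = 392; 392 ≡ 5 (mod 43); 5·26 ≡ 1, so inverse 26.
a ≡ 30·344·1 + 6·2107·3 + 26·392·26 = 313238.
313238 mod 16856 = 9830.

9830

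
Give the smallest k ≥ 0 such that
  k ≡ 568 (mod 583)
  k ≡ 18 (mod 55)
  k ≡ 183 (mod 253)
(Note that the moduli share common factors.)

64698

Combine the congruences pairwise.
gcd(583, 55) = 11 and 11 | (18 − 568), so the pair is consistent; merging gives k ≡ 568 (mod 2915), where 2915 = lcm(583, 55).
gcd(2915, 253) = 11 and 11 | (183 − 568), so the pair is consistent; merging gives k ≡ 64698 (mod 67045), where 67045 = lcm(2915, 253).
The solution is unique modulo lcm(583, 55, 253) = 67045.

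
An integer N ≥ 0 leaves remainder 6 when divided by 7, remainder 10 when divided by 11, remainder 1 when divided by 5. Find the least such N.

76

The moduli are pairwise coprime; M = 7·11·5 = 385.
M/7 = 55; 55 ≡ 6 (mod 7); 6·6 ≡ 1, so inverse 6.
M/11 = 35; 35 ≡ 2 (mod 11); 2·6 ≡ 1, so inverse 6.
M/5 = 77; 77 ≡ 2 (mod 5); 2·3 ≡ 1, so inverse 3.
N ≡ 6·55·6 + 10·35·6 + 1·77·3 = 4311.
4311 mod 385 = 76.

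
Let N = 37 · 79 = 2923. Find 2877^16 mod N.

719

Mod 37: 2877 ≡ 28; 28^16 ≡ 16 (mod 37).
Mod 79: 2877 ≡ 33; 33^16 ≡ 8 (mod 79).
Combine by CRT: x ≡ 16 (mod 37), x ≡ 8 (mod 79) ⇒ x ≡ 719 (mod 2923).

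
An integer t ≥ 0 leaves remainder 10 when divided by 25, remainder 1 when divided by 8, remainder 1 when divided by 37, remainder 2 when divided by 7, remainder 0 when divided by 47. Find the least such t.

726385

Combine the congruences pairwise.
From t ≡ 10 (mod 25) write t = 10 + 25s. Substituting into t ≡ 1 (mod 8) gives 25s ≡ 7 (mod 8), and since 1⁻¹ ≡ 1 (mod 8), s ≡ 7. Hence t ≡ 10 + 25·7 = 185 (mod 200).
From t ≡ 185 (mod 200) write t = 185 + 200s. Substituting into t ≡ 1 (mod 37) gives 200s ≡ 1 (mod 37), and since 15⁻¹ ≡ 5 (mod 37), s ≡ 5. Hence t ≡ 185 + 200·5 = 1185 (mod 7400).
From t ≡ 1185 (mod 7400) write t = 1185 + 7400s. Substituting into t ≡ 2 (mod 7) gives 7400s ≡ 0 (mod 7), and since 1⁻¹ ≡ 1 (mod 7), s ≡ 0. Hence t ≡ 1185 + 7400·0 = 1185 (mod 51800).
From t ≡ 1185 (mod 51800) write t = 1185 + 51800s. Substituting into t ≡ 0 (mod 47) gives 51800s ≡ 37 (mod 47), and since 6⁻¹ ≡ 8 (mod 47), s ≡ 14. Hence t ≡ 1185 + 51800·14 = 726385 (mod 2434600).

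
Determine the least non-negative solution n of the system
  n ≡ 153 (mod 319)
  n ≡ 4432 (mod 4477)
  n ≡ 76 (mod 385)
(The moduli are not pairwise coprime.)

Combine the congruences pairwise.
gcd(319, 4477) = 11 and 11 | (4432 − 153), so the pair is consistent; merging gives n ≡ 80541 (mod 129833), where 129833 = lcm(319, 4477).
gcd(129833, 385) = 11 and 11 | (76 − 80541), so the pair is consistent; merging gives n ≡ 80541 (mod 4544155), where 4544155 = lcm(129833, 385).
The solution is unique modulo lcm(319, 4477, 385) = 4544155.

80541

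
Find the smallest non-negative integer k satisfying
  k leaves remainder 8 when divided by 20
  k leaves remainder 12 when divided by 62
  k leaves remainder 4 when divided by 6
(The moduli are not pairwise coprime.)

508

gcd(20, 62) = 2 and 2 | (12 − 8), so the pair is consistent; merging gives k ≡ 508 (mod 620), where 620 = lcm(20, 62).
gcd(620, 6) = 2 and 2 | (4 − 508), so the pair is consistent; merging gives k ≡ 508 (mod 1860), where 1860 = lcm(620, 6).
The solution is unique modulo lcm(20, 62, 6) = 1860.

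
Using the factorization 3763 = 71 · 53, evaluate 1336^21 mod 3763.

Mod 71: 1336 ≡ 58; 58^21 ≡ 54 (mod 71).
Mod 53: 1336 ≡ 11; 11^21 ≡ 43 (mod 53).
Combine by CRT: x ≡ 54 (mod 71), x ≡ 43 (mod 53) ⇒ x ≡ 1474 (mod 3763).

1474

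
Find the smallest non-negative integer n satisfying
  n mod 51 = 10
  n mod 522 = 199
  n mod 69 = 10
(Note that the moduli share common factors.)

gcd(51, 522) = 3 and 3 | (199 − 10), so the pair is consistent; merging gives n ≡ 7507 (mod 8874), where 8874 = lcm(51, 522).
gcd(8874, 69) = 3 and 3 | (10 − 7507), so the pair is consistent; merging gives n ≡ 158365 (mod 204102), where 204102 = lcm(8874, 69).
The solution is unique modulo lcm(51, 522, 69) = 204102.

158365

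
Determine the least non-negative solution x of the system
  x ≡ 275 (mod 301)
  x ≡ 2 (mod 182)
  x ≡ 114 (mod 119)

gcd(301, 182) = 7 and 7 | (2 − 275), so the pair is consistent; merging gives x ≡ 4188 (mod 7826), where 7826 = lcm(301, 182).
gcd(7826, 119) = 7 and 7 | (114 − 4188), so the pair is consistent; merging gives x ≡ 12014 (mod 133042), where 133042 = lcm(7826, 119).
The solution is unique modulo lcm(301, 182, 119) = 133042.

12014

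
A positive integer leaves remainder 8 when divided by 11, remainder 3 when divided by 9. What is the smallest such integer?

Combine the congruences pairwise.
From x ≡ 8 (mod 11) write x = 8 + 11t. Substituting into x ≡ 3 (mod 9) gives 11t ≡ 4 (mod 9), and since 2⁻¹ ≡ 5 (mod 9), t ≡ 2. Hence x ≡ 8 + 11·2 = 30 (mod 99).

30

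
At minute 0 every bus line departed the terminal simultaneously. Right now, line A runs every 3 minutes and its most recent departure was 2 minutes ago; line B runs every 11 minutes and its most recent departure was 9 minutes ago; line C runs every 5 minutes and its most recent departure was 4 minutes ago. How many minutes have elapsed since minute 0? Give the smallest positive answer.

119

From t ≡ 2 (mod 3) write t = 2 + 3s. Substituting into t ≡ 9 (mod 11) gives 3s ≡ 7 (mod 11), and since 3⁻¹ ≡ 4 (mod 11), s ≡ 6. Hence t ≡ 2 + 3·6 = 20 (mod 33).
From t ≡ 20 (mod 33) write t = 20 + 33s. Substituting into t ≡ 4 (mod 5) gives 33s ≡ 4 (mod 5), and since 3⁻¹ ≡ 2 (mod 5), s ≡ 3. Hence t ≡ 20 + 33·3 = 119 (mod 165).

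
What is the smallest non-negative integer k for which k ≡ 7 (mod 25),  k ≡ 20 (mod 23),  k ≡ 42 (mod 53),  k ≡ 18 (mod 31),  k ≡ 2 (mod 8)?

The moduli are pairwise coprime; N = 25·23·53·31·8 = 7557800.
N/25 = 302312; 302312 ≡ 12 (mod 25); 12·23 ≡ 1, so inverse 23.
N/23 = 328600; 328600 ≡ 22 (mod 23); 22·22 ≡ 1, so inverse 22.
N/53 = 142600; 142600 ≡ 30 (mod 53); 30·23 ≡ 1, so inverse 23.
N/31 = 243800; 243800 ≡ 16 (mod 31); 16·2 ≡ 1, so inverse 2.
N/8 = 944725; 944725 ≡ 5 (mod 8); 5·5 ≡ 1, so inverse 5.
k ≡ 7·302312·23 + 20·328600·22 + 42·142600·23 + 18·243800·2 + 2·944725·5 = 349231882.
349231882 mod 7557800 = 1573082.

1573082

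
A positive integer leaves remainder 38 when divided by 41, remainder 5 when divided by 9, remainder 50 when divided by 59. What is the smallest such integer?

3236

The moduli are pairwise coprime; M = 41·9·59 = 21771.
M/41 = 531; 531 ≡ 39 (mod 41); 39·20 ≡ 1, so inverse 20.
M/9 = 2419; 2419 ≡ 7 (mod 9); 7·4 ≡ 1, so inverse 4.
M/59 = 369; 369 ≡ 15 (mod 59); 15·4 ≡ 1, so inverse 4.
N ≡ 38·531·20 + 5·2419·4 + 50·369·4 = 525740.
525740 mod 21771 = 3236.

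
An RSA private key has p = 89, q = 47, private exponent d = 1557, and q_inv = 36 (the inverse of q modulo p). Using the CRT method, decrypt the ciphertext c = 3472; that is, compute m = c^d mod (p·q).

1069

d_p = d mod (p−1) = 1557 mod 88 = 61; d_q = d mod (q−1) = 39.
m₁ = c^(d_p) mod p: c ≡ 1 (mod 89), and 1^61 mod 89 = 1.
m₂ = c^(d_q) mod q: c ≡ 41 (mod 47), and 41^39 mod 47 = 35.
h = q_inv·(m₁ − m₂) mod p = 36·(1 − 35) mod 89 = 22.
m = m₂ + h·q = 35 + 22·47 = 1069.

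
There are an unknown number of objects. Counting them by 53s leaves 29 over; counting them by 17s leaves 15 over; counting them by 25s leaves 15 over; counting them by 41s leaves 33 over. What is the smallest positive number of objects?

From N ≡ 29 (mod 53) write N = 29 + 53t. Substituting into N ≡ 15 (mod 17) gives 53t ≡ 3 (mod 17), and since 2⁻¹ ≡ 9 (mod 17), t ≡ 10. Hence N ≡ 29 + 53·10 = 559 (mod 901).
From N ≡ 559 (mod 901) write N = 559 + 901t. Substituting into N ≡ 15 (mod 25) gives 901t ≡ 6 (mod 25), and since 1⁻¹ ≡ 1 (mod 25), t ≡ 6. Hence N ≡ 559 + 901·6 = 5965 (mod 22525).
From N ≡ 5965 (mod 22525) write N = 5965 + 22525t. Substituting into N ≡ 33 (mod 41) gives 22525t ≡ 13 (mod 41), and since 16⁻¹ ≡ 18 (mod 41), t ≡ 29. Hence N ≡ 5965 + 22525·29 = 659190 (mod 923525).

659190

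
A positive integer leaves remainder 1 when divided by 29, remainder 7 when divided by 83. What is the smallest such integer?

Combine the congruences pairwise.
From x ≡ 1 (mod 29) write x = 1 + 29t. Substituting into x ≡ 7 (mod 83) gives 29t ≡ 6 (mod 83), and since 29⁻¹ ≡ 63 (mod 83), t ≡ 46. Hence x ≡ 1 + 29·46 = 1335 (mod 2407).

1335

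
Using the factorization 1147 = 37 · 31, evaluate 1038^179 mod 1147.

Mod 37: 1038 ≡ 2; by Fermat, exponent reduces to 179 mod 36 = 35; 2^35 ≡ 19 (mod 37).
Mod 31: 1038 ≡ 15; by Fermat, exponent reduces to 179 mod 30 = 29; 15^29 ≡ 29 (mod 31).
Combine by CRT: x ≡ 19 (mod 37), x ≡ 29 (mod 31) ⇒ x ≡ 463 (mod 1147).

463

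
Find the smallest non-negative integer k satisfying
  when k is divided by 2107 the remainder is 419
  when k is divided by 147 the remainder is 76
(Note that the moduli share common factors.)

4633

Combine the congruences pairwise.
gcd(2107, 147) = 49 and 49 | (76 − 419), so the pair is consistent; merging gives k ≡ 4633 (mod 6321), where 6321 = lcm(2107, 147).
The solution is unique modulo lcm(2107, 147) = 6321.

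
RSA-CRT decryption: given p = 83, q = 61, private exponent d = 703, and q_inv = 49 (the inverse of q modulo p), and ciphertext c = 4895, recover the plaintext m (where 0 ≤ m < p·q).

1724

d_p = d mod (p−1) = 703 mod 82 = 47; d_q = d mod (q−1) = 43.
m₁ = c^(d_p) mod p: c ≡ 81 (mod 83), and 81^47 mod 83 = 64.
m₂ = c^(d_q) mod q: c ≡ 15 (mod 61), and 15^43 mod 61 = 16.
h = q_inv·(m₁ − m₂) mod p = 49·(64 − 16) mod 83 = 28.
m = m₂ + h·q = 16 + 28·61 = 1724.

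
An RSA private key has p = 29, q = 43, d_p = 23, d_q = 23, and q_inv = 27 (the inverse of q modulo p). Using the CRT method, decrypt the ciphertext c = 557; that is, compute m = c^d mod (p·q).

950

m₁ = c^(d_p) mod p: c ≡ 6 (mod 29), and 6^23 mod 29 = 22.
m₂ = c^(d_q) mod q: c ≡ 41 (mod 43), and 41^23 mod 43 = 4.
h = q_inv·(m₁ − m₂) mod p = 27·(22 − 4) mod 29 = 22.
m = m₂ + h·q = 4 + 22·43 = 950.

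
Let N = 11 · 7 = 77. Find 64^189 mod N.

Mod 11: 64 ≡ 9; by Fermat, exponent reduces to 189 mod 10 = 9; 9^9 ≡ 5 (mod 11).
Mod 7: 64 ≡ 1; by Fermat, exponent reduces to 189 mod 6 = 3; 1^3 ≡ 1 (mod 7).
Combine by CRT: x ≡ 5 (mod 11), x ≡ 1 (mod 7) ⇒ x ≡ 71 (mod 77).

71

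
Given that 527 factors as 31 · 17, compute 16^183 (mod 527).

Mod 31: 16 ≡ 16; by Fermat, exponent reduces to 183 mod 30 = 3; 16^3 ≡ 4 (mod 31).
Mod 17: 16 ≡ 16; by Fermat, exponent reduces to 183 mod 16 = 7; 16^7 ≡ 16 (mod 17).
Combine by CRT: x ≡ 4 (mod 31), x ≡ 16 (mod 17) ⇒ x ≡ 407 (mod 527).

407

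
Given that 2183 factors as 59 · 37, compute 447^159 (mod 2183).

Mod 59: 447 ≡ 34; by Fermat, exponent reduces to 159 mod 58 = 43; 34^43 ≡ 47 (mod 59).
Mod 37: 447 ≡ 3; by Fermat, exponent reduces to 159 mod 36 = 15; 3^15 ≡ 11 (mod 37).
Combine by CRT: x ≡ 47 (mod 59), x ≡ 11 (mod 37) ⇒ x ≡ 1935 (mod 2183).

1935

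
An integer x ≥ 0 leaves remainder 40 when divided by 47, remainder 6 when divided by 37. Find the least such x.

228

From x ≡ 40 (mod 47) write x = 40 + 47t. Substituting into x ≡ 6 (mod 37) gives 47t ≡ 3 (mod 37), and since 10⁻¹ ≡ 26 (mod 37), t ≡ 4. Hence x ≡ 40 + 47·4 = 228 (mod 1739).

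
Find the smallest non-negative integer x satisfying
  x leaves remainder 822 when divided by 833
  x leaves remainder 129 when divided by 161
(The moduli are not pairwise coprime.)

Combine the congruences pairwise.
gcd(833, 161) = 7 and 7 | (129 − 822), so the pair is consistent; merging gives x ≡ 4154 (mod 19159), where 19159 = lcm(833, 161).
The solution is unique modulo lcm(833, 161) = 19159.

4154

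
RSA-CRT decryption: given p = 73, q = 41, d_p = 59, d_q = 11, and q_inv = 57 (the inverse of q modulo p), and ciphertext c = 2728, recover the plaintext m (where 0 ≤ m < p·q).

1360

m₁ = c^(d_p) mod p: c ≡ 27 (mod 73), and 27^59 mod 73 = 46.
m₂ = c^(d_q) mod q: c ≡ 22 (mod 41), and 22^11 mod 41 = 7.
h = q_inv·(m₁ − m₂) mod p = 57·(46 − 7) mod 73 = 33.
m = m₂ + h·q = 7 + 33·41 = 1360.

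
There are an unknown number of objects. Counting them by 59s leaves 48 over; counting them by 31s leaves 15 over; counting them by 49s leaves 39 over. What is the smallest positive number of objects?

The moduli are pairwise coprime; M = 59·31·49 = 89621.
M/59 = 1519; 1519 ≡ 44 (mod 59); 44·55 ≡ 1, so inverse 55.
M/31 = 2891; 2891 ≡ 8 (mod 31); 8·4 ≡ 1, so inverse 4.
M/49 = 1829; 1829 ≡ 16 (mod 49); 16·46 ≡ 1, so inverse 46.
N ≡ 48·1519·55 + 15·2891·4 + 39·1829·46 = 7464846.
7464846 mod 89621 = 26303.

26303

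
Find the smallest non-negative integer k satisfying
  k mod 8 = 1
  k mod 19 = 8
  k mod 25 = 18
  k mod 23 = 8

From k ≡ 1 (mod 8) write k = 1 + 8t. Substituting into k ≡ 8 (mod 19) gives 8t ≡ 7 (mod 19), and since 8⁻¹ ≡ 12 (mod 19), t ≡ 8. Hence k ≡ 1 + 8·8 = 65 (mod 152).
From k ≡ 65 (mod 152) write k = 65 + 152t. Substituting into k ≡ 18 (mod 25) gives 152t ≡ 3 (mod 25), and since 2⁻¹ ≡ 13 (mod 25), t ≡ 14. Hence k ≡ 65 + 152·14 = 2193 (mod 3800).
From k ≡ 2193 (mod 3800) write k = 2193 + 3800t. Substituting into k ≡ 8 (mod 23) gives 3800t ≡ 0 (mod 23), and since 5⁻¹ ≡ 14 (mod 23), t ≡ 0. Hence k ≡ 2193 + 3800·0 = 2193 (mod 87400).

2193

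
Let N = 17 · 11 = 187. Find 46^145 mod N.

Mod 17: 46 ≡ 12; by Fermat, exponent reduces to 145 mod 16 = 1; 12^1 ≡ 12 (mod 17).
Mod 11: 46 ≡ 2; by Fermat, exponent reduces to 145 mod 10 = 5; 2^5 ≡ 10 (mod 11).
Combine by CRT: x ≡ 12 (mod 17), x ≡ 10 (mod 11) ⇒ x ≡ 131 (mod 187).

131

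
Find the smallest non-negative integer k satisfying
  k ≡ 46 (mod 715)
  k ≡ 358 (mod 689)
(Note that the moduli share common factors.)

8626

Combine the congruences pairwise.
gcd(715, 689) = 13 and 13 | (358 − 46), so the pair is consistent; merging gives k ≡ 8626 (mod 37895), where 37895 = lcm(715, 689).
The solution is unique modulo lcm(715, 689) = 37895.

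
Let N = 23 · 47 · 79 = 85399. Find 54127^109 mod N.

Mod 23: 54127 ≡ 8; by Fermat, exponent reduces to 109 mod 22 = 21; 8^21 ≡ 3 (mod 23).
Mod 47: 54127 ≡ 30; by Fermat, exponent reduces to 109 mod 46 = 17; 30^17 ≡ 10 (mod 47).
Mod 79: 54127 ≡ 12; by Fermat, exponent reduces to 109 mod 78 = 31; 12^31 ≡ 61 (mod 79).
Combine by CRT: x ≡ 3 (mod 23), x ≡ 10 (mod 47), x ≡ 61 (mod 79) ⇒ x ≡ 51569 (mod 85399).

51569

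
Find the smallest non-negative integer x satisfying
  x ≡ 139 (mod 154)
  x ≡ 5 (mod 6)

293

Combine the congruences pairwise.
gcd(154, 6) = 2 and 2 | (5 − 139), so the pair is consistent; merging gives x ≡ 293 (mod 462), where 462 = lcm(154, 6).
The solution is unique modulo lcm(154, 6) = 462.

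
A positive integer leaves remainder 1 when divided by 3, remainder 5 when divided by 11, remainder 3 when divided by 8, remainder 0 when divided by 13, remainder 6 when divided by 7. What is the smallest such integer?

The moduli are pairwise coprime; M = 3·11·8·13·7 = 24024.
M/3 = 8008; 8008 ≡ 1 (mod 3), inverse 1.
M/11 = 2184; 2184 ≡ 6 (mod 11); 6·2 ≡ 1, so inverse 2.
M/8 = 3003; 3003 ≡ 3 (mod 8); 3·3 ≡ 1, so inverse 3.
M/13 = 1848; 1848 ≡ 2 (mod 13); 2·7 ≡ 1, so inverse 7.
M/7 = 3432; 3432 ≡ 2 (mod 7); 2·4 ≡ 1, so inverse 4.
N ≡ 1·8008·1 + 5·2184·2 + 3·3003·3 + 0·1848·7 + 6·3432·4 = 139243.
139243 mod 24024 = 19123.

19123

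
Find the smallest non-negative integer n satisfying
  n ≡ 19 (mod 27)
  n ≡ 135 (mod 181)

316

Combine the congruences pairwise.
From n ≡ 19 (mod 27) write n = 19 + 27t. Substituting into n ≡ 135 (mod 181) gives 27t ≡ 116 (mod 181), and since 27⁻¹ ≡ 114 (mod 181), t ≡ 11. Hence n ≡ 19 + 27·11 = 316 (mod 4887).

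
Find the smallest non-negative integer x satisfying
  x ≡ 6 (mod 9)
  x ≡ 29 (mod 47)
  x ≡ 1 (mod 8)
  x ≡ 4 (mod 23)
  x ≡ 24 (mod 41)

The moduli are pairwise coprime; N = 9·47·8·23·41 = 3191112.
N/9 = 354568; 354568 ≡ 4 (mod 9); 4·7 ≡ 1, so inverse 7.
N/47 = 67896; 67896 ≡ 28 (mod 47); 28·42 ≡ 1, so inverse 42.
N/8 = 398889; 398889 ≡ 1 (mod 8), inverse 1.
N/23 = 138744; 138744 ≡ 8 (mod 23); 8·3 ≡ 1, so inverse 3.
N/41 = 77832; 77832 ≡ 14 (mod 41); 14·3 ≡ 1, so inverse 3.
x ≡ 6·354568·7 + 29·67896·42 + 1·398889·1 + 4·138744·3 + 24·77832·3 = 105256905.
105256905 mod 3191112 = 3141321.

3141321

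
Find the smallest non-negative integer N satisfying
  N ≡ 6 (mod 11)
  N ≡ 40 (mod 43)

83

Combine the congruences pairwise.
From N ≡ 6 (mod 11) write N = 6 + 11t. Substituting into N ≡ 40 (mod 43) gives 11t ≡ 34 (mod 43), and since 11⁻¹ ≡ 4 (mod 43), t ≡ 7. Hence N ≡ 6 + 11·7 = 83 (mod 473).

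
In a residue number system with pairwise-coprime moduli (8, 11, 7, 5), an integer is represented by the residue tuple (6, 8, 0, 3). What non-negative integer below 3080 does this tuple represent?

The moduli are pairwise coprime; N = 8·11·7·5 = 3080.
N/8 = 385; 385 ≡ 1 (mod 8), inverse 1.
N/11 = 280; 280 ≡ 5 (mod 11); 5·9 ≡ 1, so inverse 9.
N/7 = 440; 440 ≡ 6 (mod 7); 6·6 ≡ 1, so inverse 6.
N/5 = 616; 616 ≡ 1 (mod 5), inverse 1.
x ≡ 6·385·1 + 8·280·9 + 0·440·6 + 3·616·1 = 24318.
24318 mod 3080 = 2758.

2758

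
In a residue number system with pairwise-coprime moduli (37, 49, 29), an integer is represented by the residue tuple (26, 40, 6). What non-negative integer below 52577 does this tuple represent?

The moduli are pairwise coprime; N = 37·49·29 = 52577.
N/37 = 1421; 1421 ≡ 15 (mod 37); 15·5 ≡ 1, so inverse 5.
N/49 = 1073; 1073 ≡ 44 (mod 49); 44·39 ≡ 1, so inverse 39.
N/29 = 1813; 1813 ≡ 15 (mod 29); 15·2 ≡ 1, so inverse 2.
x ≡ 26·1421·5 + 40·1073·39 + 6·1813·2 = 1880366.
1880366 mod 52577 = 40171.

40171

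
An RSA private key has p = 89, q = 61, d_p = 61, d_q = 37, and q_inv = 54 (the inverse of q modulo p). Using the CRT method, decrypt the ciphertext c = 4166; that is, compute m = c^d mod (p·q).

3540

m₁ = c^(d_p) mod p: c ≡ 72 (mod 89), and 72^61 mod 89 = 69.
m₂ = c^(d_q) mod q: c ≡ 18 (mod 61), and 18^37 mod 61 = 2.
h = q_inv·(m₁ − m₂) mod p = 54·(69 − 2) mod 89 = 58.
m = m₂ + h·q = 2 + 58·61 = 3540.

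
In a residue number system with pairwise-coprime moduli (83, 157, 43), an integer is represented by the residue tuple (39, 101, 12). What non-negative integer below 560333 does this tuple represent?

The moduli are pairwise coprime; N = 83·157·43 = 560333.
N/83 = 6751; 6751 ≡ 28 (mod 83); 28·3 ≡ 1, so inverse 3.
N/157 = 3569; 3569 ≡ 115 (mod 157); 115·71 ≡ 1, so inverse 71.
N/43 = 13031; 13031 ≡ 2 (mod 43); 2·22 ≡ 1, so inverse 22.
x ≡ 39·6751·3 + 101·3569·71 + 12·13031·22 = 29823350.
29823350 mod 560333 = 125701.

125701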